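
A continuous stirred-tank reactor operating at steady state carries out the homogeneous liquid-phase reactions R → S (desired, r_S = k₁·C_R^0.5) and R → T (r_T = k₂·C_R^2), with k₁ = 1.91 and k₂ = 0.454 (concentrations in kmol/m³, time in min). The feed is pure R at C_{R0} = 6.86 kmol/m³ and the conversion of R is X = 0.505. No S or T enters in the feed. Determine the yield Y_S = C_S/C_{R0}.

0.203

Exit C_R = C_{R0}(1−X) = 6.86×0.495 = 3.396 kmol/m³.
Rates in a CSTR are evaluated at the outlet concentration: r_S = 1.91×3.396^0.5 = 3.520, r_T = 0.454×3.396^2 = 5.235.
Fraction of consumed R going to S: r_S/(r_S+r_T) = 0.4020.
C_S = 0.4020·C_{R0}·X = 0.4020×6.86×0.505 = 1.39 kmol/m³; Y_S = C_S/C_{R0} = 0.203.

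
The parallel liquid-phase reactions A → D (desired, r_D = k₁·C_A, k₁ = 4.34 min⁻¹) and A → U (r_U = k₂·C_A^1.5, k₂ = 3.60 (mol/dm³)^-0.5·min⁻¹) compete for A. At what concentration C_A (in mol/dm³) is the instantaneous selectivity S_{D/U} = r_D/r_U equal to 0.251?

S_{D/U} = (k₁/k₂)·C_A^-0.5 ⇒ C_A = (S·k₂/k₁)^(-2).
= (0.251×3.60/4.34)^(-2) = (0.2082)^(-2) = 23.1 mol/dm³.

23.1 mol/dm³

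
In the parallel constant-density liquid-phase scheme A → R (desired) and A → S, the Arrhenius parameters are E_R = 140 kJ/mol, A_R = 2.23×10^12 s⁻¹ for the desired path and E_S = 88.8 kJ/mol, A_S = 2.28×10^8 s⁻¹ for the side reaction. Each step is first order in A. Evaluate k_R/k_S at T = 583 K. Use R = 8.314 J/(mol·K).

0.253

k_R/k_S = (A_R/A_S)·exp[−(E_R−E_S)/(RT)] = (A_R/A_S)·exp[(E_S−E_R)/(RT)].
(E_S−E_R)/(RT) = (88.8−140)×10³/(8.314×583) = -51200/4847 = -10.56.
k_R/k_S = (2.23×10^12/2.28×10^8)·exp(-10.56) = 9781 × 2.585×10^-5 = 0.253.
Since E_R > E_S, raising the temperature improves selectivity toward R.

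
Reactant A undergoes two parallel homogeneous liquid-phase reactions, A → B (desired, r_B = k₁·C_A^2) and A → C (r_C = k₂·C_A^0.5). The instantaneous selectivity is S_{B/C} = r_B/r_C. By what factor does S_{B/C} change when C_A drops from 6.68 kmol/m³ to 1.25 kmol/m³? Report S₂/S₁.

S_{B/C} = (k₁/k₂)·C_A^1.5, so S₂/S₁ = (C_{A,2}/C_{A,1})^1.5.
= (1.25/6.68)^1.5 = (0.1871)^1.5 = 0.0809.
Selectivity toward B falls as C_A falls — high-concentration operation is favoured.

0.0809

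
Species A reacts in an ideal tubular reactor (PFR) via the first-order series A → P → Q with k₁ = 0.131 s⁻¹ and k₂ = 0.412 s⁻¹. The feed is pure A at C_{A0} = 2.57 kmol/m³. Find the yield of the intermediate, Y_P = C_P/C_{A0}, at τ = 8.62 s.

For first-order series with pure A initially, C_P(τ) = k₁C_{A0}/(k₂−k₁)·(e^(−k₁τ) − e^(−k₂τ)).
e^(−k₁τ) = e^(−0.131×8.62) = e^(−1.129) = 0.3233; e^(−k₂τ) = e^(−3.551) = 0.02868.
C_P = 0.131×2.57/(0.412−0.131) × (0.3233−0.02868) = 1.198×0.2946 = 0.3530 kmol/m³.
Y_P = C_P/C_{A0} = 0.3530/2.57 = 0.137.

0.137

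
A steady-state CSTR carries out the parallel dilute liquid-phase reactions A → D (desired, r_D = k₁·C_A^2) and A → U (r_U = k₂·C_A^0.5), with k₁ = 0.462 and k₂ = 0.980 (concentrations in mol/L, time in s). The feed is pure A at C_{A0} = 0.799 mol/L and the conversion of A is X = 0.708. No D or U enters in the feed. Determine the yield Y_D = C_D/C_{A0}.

0.0357

Exit C_A = C_{A0}(1−X) = 0.799×0.292 = 0.2333 mol/L.
Rates in a CSTR are evaluated at the outlet concentration: r_D = 0.462×0.2333^2 = 0.02515, r_U = 0.980×0.2333^0.5 = 0.4734.
Fraction of consumed A going to D: r_D/(r_D+r_U) = 0.05045.
C_D = 0.05045·C_{A0}·X = 0.05045×0.799×0.708 = 0.0285 mol/L; Y_D = C_D/C_{A0} = 0.0357.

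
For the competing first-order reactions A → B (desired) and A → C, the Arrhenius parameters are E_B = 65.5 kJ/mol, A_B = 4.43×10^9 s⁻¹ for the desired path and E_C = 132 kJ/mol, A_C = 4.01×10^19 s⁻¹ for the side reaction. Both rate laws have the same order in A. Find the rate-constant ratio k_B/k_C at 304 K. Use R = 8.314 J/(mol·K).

With equal orders, S_{B/C} = k_B/k_C = (A_B/A_C)·exp[(E_C−E_B)/(RT)].
(E_C−E_B)/(RT) = (132−65.5)×10³/(8.314×304) = 66500/2527 = 26.31.
k_B/k_C = (4.43×10^9/4.01×10^19)·exp(26.31) = 1.105×10^-10 × 2.671×10^11 = 29.5.
Since E_B < E_C, lowering the temperature improves selectivity toward B.

29.5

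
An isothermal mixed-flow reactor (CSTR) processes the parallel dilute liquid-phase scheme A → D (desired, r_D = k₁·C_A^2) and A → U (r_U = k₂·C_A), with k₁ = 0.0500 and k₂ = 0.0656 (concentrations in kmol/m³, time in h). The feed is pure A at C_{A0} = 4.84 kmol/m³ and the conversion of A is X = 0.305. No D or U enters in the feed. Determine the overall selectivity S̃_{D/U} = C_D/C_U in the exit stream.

Exit C_A = C_{A0}(1−X) = 4.84×0.695 = 3.364 kmol/m³.
Rates in a CSTR are evaluated at the outlet concentration: r_D = 0.0500×3.364^2 = 0.5658, r_U = 0.0656×3.364 = 0.2207.
Overall selectivity = C_D/C_U = r_Dτ/(r_Uτ) = r_D/r_U = 2.56.

2.56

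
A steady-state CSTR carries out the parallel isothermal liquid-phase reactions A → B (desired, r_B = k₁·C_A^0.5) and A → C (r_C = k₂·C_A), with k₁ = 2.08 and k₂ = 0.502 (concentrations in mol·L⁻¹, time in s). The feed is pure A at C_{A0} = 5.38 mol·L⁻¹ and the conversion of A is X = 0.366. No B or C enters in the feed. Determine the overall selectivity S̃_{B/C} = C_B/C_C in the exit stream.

2.24

Exit C_A = C_{A0}(1−X) = 5.38×0.634 = 3.411 mol·L⁻¹.
Rates in a CSTR are evaluated at the outlet concentration: r_B = 2.08×3.411^0.5 = 3.841, r_C = 0.502×3.411 = 1.712.
Overall selectivity = C_B/C_C = r_Bτ/(r_Cτ) = r_B/r_C = 2.24.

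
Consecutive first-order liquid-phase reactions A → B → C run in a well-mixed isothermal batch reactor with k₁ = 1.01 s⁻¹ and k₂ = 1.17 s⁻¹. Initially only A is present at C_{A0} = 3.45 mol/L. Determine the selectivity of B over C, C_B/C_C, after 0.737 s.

1.74

For first-order series with pure A initially, C_B(t) = k₁C_{A0}/(k₂−k₁)·(e^(−k₁t) − e^(−k₂t)).
e^(−k₁t) = e^(−1.01×0.737) = e^(−0.7444) = 0.4750; e^(−k₂t) = e^(−0.8623) = 0.4222.
C_B = 1.01×3.45/(1.17−1.01) × (0.4750−0.4222) = 21.78×0.05284 = 1.151 mol/L.
C_A = C_{A0}e^(−k₁t) = 1.639 mol/L, so C_C = C_{A0}−C_A−C_B = 0.6604 mol/L; C_B/C_C = 1.74.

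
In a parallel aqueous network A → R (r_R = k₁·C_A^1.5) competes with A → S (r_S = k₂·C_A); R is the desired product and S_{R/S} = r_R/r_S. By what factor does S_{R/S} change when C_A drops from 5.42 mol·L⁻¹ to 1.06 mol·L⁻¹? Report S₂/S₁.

S_{R/S} = (k₁/k₂)·C_A^0.5, so S₂/S₁ = (C_{A,2}/C_{A,1})^0.5.
= (1.06/5.42)^0.5 = (0.1956)^0.5 = 0.442.

0.442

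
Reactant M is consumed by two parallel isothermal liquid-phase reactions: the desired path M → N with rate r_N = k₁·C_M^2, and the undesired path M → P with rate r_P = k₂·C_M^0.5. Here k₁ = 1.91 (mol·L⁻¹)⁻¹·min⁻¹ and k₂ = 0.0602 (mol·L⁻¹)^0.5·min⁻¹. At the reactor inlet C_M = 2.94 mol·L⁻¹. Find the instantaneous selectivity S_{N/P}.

S_{N/P} = r_N/r_P = (k₁·C_M^2)/(k₂·C_M^0.5) = (k₁/k₂)·C_M^1.5.
= (1.91×2.940^2) / (0.0602×2.940^0.5) = 16.51/0.1032 = 160.

160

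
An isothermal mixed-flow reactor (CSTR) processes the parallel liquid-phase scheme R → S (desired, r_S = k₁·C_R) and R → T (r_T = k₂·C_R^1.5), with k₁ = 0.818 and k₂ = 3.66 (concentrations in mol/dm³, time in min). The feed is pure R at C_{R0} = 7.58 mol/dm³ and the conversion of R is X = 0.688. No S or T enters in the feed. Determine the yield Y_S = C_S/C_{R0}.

Exit C_R = C_{R0}(1−X) = 7.58×0.312 = 2.365 mol/dm³.
In a CSTR the entire volume is at exit conditions, so r_S = 0.818×2.365 = 1.935 and r_T = 3.66×2.365^1.5 = 13.31.
Fraction of consumed R going to S: r_S/(r_S+r_T) = 0.1269.
C_S = 0.1269·C_{R0}·X = 0.1269×7.58×0.688 = 0.662 mol/dm³; Y_S = C_S/C_{R0} = 0.0873.

0.0873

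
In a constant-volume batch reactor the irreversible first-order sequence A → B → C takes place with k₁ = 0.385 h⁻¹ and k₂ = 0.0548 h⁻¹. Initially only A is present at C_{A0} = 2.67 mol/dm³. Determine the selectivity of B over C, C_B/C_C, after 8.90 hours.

2.34

Solving the coupled first-order balances gives C_B(t) = [k₁/(k₂−k₁)]·C_{A0}·(e^(−k₁t) − e^(−k₂t)).
e^(−k₁t) = e^(−0.385×8.90) = e^(−3.427) = 0.03250; e^(−k₂t) = e^(−0.4877) = 0.6140.
C_B = 0.385×2.67/(0.0548−0.385) × (0.03250−0.6140) = (-3.113)×(-0.5815) = 1.810 mol/dm³.
C_A = C_{A0}e^(−k₁t) = 0.08678 mol/dm³, so C_C = C_{A0}−C_A−C_B = 0.7729 mol/dm³; C_B/C_C = 2.34.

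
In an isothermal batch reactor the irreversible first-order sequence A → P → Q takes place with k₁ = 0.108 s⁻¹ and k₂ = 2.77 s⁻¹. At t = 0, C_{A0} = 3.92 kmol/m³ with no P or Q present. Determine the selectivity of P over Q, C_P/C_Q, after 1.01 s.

The intermediate concentration in a first-order A→B→C sequence is C_P = k₁C_{A0}(e^(−k₁t) − e^(−k₂t))/(k₂−k₁).
e^(−k₁t) = e^(−0.108×1.01) = e^(−0.1091) = 0.8967; e^(−k₂t) = e^(−2.798) = 0.06095.
C_P = 0.108×3.92/(2.77−0.108) × (0.8967−0.06095) = 0.1590×0.8357 = 0.1329 kmol/m³.
C_A = C_{A0}e^(−k₁t) = 3.515 kmol/m³, so C_Q = C_{A0}−C_A−C_P = 0.2722 kmol/m³; C_P/C_Q = 0.488.

0.488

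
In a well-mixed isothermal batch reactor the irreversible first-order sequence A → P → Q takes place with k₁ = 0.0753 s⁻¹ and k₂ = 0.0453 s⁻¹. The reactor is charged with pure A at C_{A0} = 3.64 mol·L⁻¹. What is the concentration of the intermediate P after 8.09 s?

The intermediate concentration in a first-order A→B→C sequence is C_P = k₁C_{A0}(e^(−k₁t) − e^(−k₂t))/(k₂−k₁).
e^(−k₁t) = e^(−0.0753×8.09) = e^(−0.6092) = 0.5438; e^(−k₂t) = e^(−0.3665) = 0.6932.
C_P = 0.0753×3.64/(0.0453−0.0753) × (0.5438−0.6932) = (-9.136)×(-0.1494) = 1.365 mol·L⁻¹.

1.36 mol·L⁻¹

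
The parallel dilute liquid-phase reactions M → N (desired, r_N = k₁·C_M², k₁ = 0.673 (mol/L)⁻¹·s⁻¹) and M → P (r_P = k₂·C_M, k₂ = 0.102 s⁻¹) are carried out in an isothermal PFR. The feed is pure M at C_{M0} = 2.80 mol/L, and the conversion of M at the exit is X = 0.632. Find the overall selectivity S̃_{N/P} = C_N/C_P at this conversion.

11.8

C_M = C_{M0}(1−X) = 1.030 mol/L.
Along a PFR/batch, dC_P/dC_M = −r_P/(r_N+r_P) = −k₂/(k₂+k₁·C_M).
Integrating from C_{M0} to C_M: C_P = (0.102/0.673)·ln[(0.102+0.673·2.80)/(0.102+0.673·1.03)] = 0.1516·ln(1.986/0.7955) = 0.1387 mol/L.
Then C_N = (C_{M0}−C_M) − C_P = 1.770 − 0.1387 = 1.631 mol/L.
S̃_{N/P} = C_N/C_P = 1.631/0.1387 = 11.8.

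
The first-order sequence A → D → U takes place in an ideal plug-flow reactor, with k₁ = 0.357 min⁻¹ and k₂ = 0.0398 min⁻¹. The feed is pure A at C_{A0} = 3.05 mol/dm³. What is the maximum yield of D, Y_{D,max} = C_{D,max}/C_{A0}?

For a first-order series the maximum intermediate yield is C_{D,max}/C_{A0} = (k₁/k₂)^[k₂/(k₂−k₁)].
= (0.357/0.0398)^(0.0398/(0.0398−0.357)) = (8.970)^(-0.1255) = 0.7594.

0.759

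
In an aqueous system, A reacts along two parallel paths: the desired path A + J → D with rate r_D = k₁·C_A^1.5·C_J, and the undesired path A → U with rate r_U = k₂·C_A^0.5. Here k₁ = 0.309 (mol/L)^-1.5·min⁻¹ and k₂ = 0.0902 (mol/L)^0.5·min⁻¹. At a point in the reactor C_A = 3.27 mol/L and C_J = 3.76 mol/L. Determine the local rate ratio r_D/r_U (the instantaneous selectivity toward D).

S_{D/U} = r_D/r_U = (k₁·C_A^1.5·C_J)/(k₂·C_A^0.5) = (k₁/k₂)·C_A·C_J.
= (0.309×3.270^1.5×3.760) / (0.0902×3.270^0.5) = 6.870/0.1631 = 42.1.
Since the desired path is higher order in A, keeping C_A high (PFR or concentrated feed) favours D.

42.1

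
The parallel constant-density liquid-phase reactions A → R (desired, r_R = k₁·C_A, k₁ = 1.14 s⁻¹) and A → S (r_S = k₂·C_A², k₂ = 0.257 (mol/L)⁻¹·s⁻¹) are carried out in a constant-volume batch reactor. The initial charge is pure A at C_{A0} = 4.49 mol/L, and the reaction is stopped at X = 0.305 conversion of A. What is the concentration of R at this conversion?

C_A = C_{A0}(1−X) = 3.121 mol/L.
Along a PFR/batch, dC_R/dC_A = −r_R/(r_R+r_S) = −k₁/(k₁+k₂·C_A).
Integrating from C_{A0} to C_A: C_R = (1.14/0.257)·ln[(1.14+0.257·4.49)/(1.14+0.257·3.12)] = 4.436·ln(2.294/1.942) = 0.7388 mol/L.

0.739 mol/L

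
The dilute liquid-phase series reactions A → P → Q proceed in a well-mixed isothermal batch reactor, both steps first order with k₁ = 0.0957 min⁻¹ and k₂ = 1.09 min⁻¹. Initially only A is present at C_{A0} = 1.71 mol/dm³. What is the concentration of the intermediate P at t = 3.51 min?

0.114 mol/dm³

Solving the coupled first-order balances gives C_P(t) = [k₁/(k₂−k₁)]·C_{A0}·(e^(−k₁t) − e^(−k₂t)).
e^(−k₁t) = e^(−0.0957×3.51) = e^(−0.3359) = 0.7147; e^(−k₂t) = e^(−3.826) = 0.02180.
C_P = 0.0957×1.71/(1.09−0.0957) × (0.7147−0.02180) = 0.1646×0.6929 = 0.1140 mol/dm³.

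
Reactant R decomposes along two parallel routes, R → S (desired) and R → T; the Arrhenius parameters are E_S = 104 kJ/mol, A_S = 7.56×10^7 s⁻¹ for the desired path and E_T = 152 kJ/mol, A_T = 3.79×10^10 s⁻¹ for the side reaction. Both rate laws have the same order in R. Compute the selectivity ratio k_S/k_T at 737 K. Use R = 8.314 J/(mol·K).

k_S/k_T = (A_S/A_T)·exp[−(E_S−E_T)/(RT)] = (A_S/A_T)·exp[(E_T−E_S)/(RT)].
(E_T−E_S)/(RT) = (152−104)×10³/(8.314×737) = 48000/6127 = 7.834.
k_S/k_T = (7.56×10^7/3.79×10^10)·exp(7.834) = 0.001995 × 2524 = 5.03.

5.03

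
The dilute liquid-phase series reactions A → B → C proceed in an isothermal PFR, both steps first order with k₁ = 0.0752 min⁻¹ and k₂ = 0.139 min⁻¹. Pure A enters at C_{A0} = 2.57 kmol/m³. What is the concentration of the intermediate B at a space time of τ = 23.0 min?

The intermediate concentration in a first-order A→B→C sequence is C_B = k₁C_{A0}(e^(−k₁τ) − e^(−k₂τ))/(k₂−k₁).
e^(−k₁τ) = e^(−0.0752×23.0) = e^(−1.730) = 0.1774; e^(−k₂τ) = e^(−3.197) = 0.04088.
C_B = 0.0752×2.57/(0.139−0.0752) × (0.1774−0.04088) = 3.029×0.1365 = 0.4134 kmol/m³.

0.413 kmol/m³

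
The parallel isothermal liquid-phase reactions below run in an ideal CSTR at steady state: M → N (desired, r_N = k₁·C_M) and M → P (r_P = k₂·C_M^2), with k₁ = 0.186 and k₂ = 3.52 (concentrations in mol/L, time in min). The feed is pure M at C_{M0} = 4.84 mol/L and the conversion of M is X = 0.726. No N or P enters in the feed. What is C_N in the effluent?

0.135 mol/L

Exit C_M = C_{M0}(1−X) = 4.84×0.274 = 1.326 mol/L.
A CSTR operates uniformly at the exit composition, giving r_N = 0.2467 and r_P = 6.191 (each k·C_M^n at C_M = 1.326).
Fraction of consumed M going to N: r_N/(r_N+r_P) = 0.03832.
C_N = 0.03832·C_{M0}·X = 0.03832×4.84×0.726 = 0.135 mol/L.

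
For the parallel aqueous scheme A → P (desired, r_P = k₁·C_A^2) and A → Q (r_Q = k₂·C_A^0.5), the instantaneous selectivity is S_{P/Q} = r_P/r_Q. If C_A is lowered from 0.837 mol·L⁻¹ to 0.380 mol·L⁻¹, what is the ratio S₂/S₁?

0.306

S_{P/Q} = (k₁/k₂)·C_A^1.5, so S₂/S₁ = (C_{A,2}/C_{A,1})^1.5.
= (0.380/0.837)^1.5 = (0.4540)^1.5 = 0.306.
Selectivity toward P falls as C_A falls — high-concentration operation is favoured.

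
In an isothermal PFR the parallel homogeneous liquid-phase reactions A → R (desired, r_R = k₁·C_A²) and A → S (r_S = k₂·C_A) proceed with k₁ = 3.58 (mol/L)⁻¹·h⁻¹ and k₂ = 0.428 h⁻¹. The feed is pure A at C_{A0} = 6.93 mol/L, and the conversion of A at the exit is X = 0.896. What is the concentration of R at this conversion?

C_A = C_{A0}(1−X) = 0.7207 mol/L.
Along a PFR/batch, dC_S/dC_A = −r_S/(r_R+r_S) = −k₂/(k₂+k₁·C_A).
Integrating from C_{A0} to C_A: C_S = (0.428/3.58)·ln[(0.428+3.58·6.93)/(0.428+3.58·0.721)] = 0.1196·ln(25.24/3.008) = 0.2543 mol/L.
Then C_R = (C_{A0}−C_A) − C_S = 6.209 − 0.2543 = 5.955 mol/L.

5.95 mol/L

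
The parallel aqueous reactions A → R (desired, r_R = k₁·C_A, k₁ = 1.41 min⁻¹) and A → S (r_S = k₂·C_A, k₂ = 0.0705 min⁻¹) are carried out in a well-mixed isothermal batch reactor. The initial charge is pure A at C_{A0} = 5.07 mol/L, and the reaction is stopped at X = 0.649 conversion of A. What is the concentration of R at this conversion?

C_A = C_{A0}(1−X) = 1.780 mol/L.
Both paths are first order in A, so the instantaneous fraction to R is constant: dC_R/d(−C_A) = k₁/(k₁+k₂) = 0.9524.
C_R = 0.9524·(C_{A0}−C_A) = 0.9524×3.290 = 3.13 mol/L.

3.13 mol/L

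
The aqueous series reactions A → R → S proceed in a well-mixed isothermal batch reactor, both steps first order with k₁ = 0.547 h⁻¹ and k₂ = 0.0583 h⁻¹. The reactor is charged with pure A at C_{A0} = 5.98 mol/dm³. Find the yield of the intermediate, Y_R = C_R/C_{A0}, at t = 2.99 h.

0.722

The intermediate concentration in a first-order A→B→C sequence is C_R = k₁C_{A0}(e^(−k₁t) − e^(−k₂t))/(k₂−k₁).
e^(−k₁t) = e^(−0.547×2.99) = e^(−1.636) = 0.1948; e^(−k₂t) = e^(−0.1743) = 0.8400.
C_R = 0.547×5.98/(0.0583−0.547) × (0.1948−0.8400) = (-6.693)×(-0.6452) = 4.318 mol/dm³.
Y_R = C_R/C_{A0} = 4.318/5.98 = 0.722.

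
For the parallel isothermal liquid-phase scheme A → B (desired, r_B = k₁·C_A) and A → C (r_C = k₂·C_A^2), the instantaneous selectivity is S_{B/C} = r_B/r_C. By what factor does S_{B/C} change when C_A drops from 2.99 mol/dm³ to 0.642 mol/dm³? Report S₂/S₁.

4.66

S_{B/C} = (k₁/k₂)·C_A⁻¹, so S₂/S₁ = (C_{A,2}/C_{A,1})⁻¹.
= 2.99/0.642 = 4.66.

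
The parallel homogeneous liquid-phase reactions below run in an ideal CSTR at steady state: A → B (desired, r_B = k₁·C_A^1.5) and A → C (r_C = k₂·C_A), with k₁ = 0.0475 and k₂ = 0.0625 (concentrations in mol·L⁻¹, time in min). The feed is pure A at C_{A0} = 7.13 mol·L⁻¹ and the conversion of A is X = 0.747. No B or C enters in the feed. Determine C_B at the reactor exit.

Exit C_A = C_{A0}(1−X) = 7.13×0.253 = 1.804 mol·L⁻¹.
In a CSTR the entire volume is at exit conditions, so r_B = 0.0475×1.804^1.5 = 0.1151 and r_C = 0.0625×1.804 = 0.1127.
Fraction of consumed A going to B: r_B/(r_B+r_C) = 0.5051.
C_B = 0.5051·C_{A0}·X = 0.5051×7.13×0.747 = 2.69 mol·L⁻¹.

2.69 mol·L⁻¹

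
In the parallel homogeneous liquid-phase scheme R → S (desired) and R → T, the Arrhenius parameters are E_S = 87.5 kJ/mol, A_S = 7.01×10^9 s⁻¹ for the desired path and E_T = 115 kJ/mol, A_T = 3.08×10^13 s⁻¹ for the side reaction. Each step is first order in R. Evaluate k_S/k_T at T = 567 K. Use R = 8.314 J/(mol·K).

k_S/k_T = (A_S/A_T)·exp[−(E_S−E_T)/(RT)] = (A_S/A_T)·exp[(E_T−E_S)/(RT)].
(E_T−E_S)/(RT) = (115−87.5)×10³/(8.314×567) = 27500/4714 = 5.834.
k_S/k_T = (7.01×10^9/3.08×10^13)·exp(5.834) = 2.276×10^-4 × 341.6 = 0.0777.

0.0777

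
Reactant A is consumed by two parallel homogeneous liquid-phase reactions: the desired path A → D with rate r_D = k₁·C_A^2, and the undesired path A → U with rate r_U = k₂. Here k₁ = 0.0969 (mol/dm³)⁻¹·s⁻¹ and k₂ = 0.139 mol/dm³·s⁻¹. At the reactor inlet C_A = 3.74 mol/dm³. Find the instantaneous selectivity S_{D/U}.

S_{D/U} = r_D/r_U = (k₁·C_A^2)/(k₂) = (k₁/k₂)·C_A^2.
= (0.0969×3.740^2) / (0.139) = 1.355/0.1390 = 9.75.

9.75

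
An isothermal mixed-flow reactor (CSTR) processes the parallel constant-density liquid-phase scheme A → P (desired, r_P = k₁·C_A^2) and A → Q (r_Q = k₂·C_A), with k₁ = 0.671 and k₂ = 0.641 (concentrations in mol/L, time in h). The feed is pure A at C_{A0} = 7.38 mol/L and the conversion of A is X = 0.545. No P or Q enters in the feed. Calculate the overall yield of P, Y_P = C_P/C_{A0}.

Exit C_A = C_{A0}(1−X) = 7.38×0.455 = 3.358 mol/L.
A CSTR operates uniformly at the exit composition, giving r_P = 7.566 and r_Q = 2.152 (each k·C_A^n at C_A = 3.358).
Fraction of consumed A going to P: r_P/(r_P+r_Q) = 0.7785.
C_P = 0.7785·C_{A0}·X = 0.7785×7.38×0.545 = 3.13 mol/L; Y_P = C_P/C_{A0} = 0.424.

0.424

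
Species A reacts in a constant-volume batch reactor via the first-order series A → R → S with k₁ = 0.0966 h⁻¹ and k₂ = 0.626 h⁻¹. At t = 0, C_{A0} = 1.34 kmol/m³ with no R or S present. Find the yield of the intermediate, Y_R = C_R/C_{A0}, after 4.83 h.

0.106

The intermediate concentration in a first-order A→B→C sequence is C_R = k₁C_{A0}(e^(−k₁t) − e^(−k₂t))/(k₂−k₁).
e^(−k₁t) = e^(−0.0966×4.83) = e^(−0.4666) = 0.6271; e^(−k₂t) = e^(−3.024) = 0.04863.
C_R = 0.0966×1.34/(0.626−0.0966) × (0.6271−0.04863) = 0.2445×0.5785 = 0.1415 kmol/m³.
Y_R = C_R/C_{A0} = 0.1415/1.34 = 0.106.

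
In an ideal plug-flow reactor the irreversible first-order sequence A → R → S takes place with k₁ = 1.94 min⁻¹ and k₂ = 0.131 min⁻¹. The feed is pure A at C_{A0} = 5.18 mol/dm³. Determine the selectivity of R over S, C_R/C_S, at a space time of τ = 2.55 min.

3.27

The intermediate concentration in a first-order A→B→C sequence is C_R = k₁C_{A0}(e^(−k₁τ) − e^(−k₂τ))/(k₂−k₁).
e^(−k₁τ) = e^(−1.94×2.55) = e^(−4.947) = 0.007105; e^(−k₂τ) = e^(−0.3341) = 0.7160.
C_R = 1.94×5.18/(0.131−1.94) × (0.007105−0.7160) = (-5.555)×(-0.7089) = 3.938 mol/dm³.
C_A = C_{A0}e^(−k₁τ) = 0.03680 mol/dm³, so C_S = C_{A0}−C_A−C_R = 1.205 mol/dm³; C_R/C_S = 3.27.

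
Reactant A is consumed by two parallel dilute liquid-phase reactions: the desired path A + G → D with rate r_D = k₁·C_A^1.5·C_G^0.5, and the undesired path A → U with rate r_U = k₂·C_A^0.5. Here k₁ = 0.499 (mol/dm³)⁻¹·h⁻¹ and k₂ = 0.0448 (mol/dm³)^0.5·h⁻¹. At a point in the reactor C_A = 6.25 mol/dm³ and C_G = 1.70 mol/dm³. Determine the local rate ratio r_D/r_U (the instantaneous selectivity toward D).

S_{D/U} = r_D/r_U = (k₁·C_A^1.5·C_G^0.5)/(k₂·C_A^0.5) = (k₁/k₂)·C_A·C_G^0.5.
= (0.499×6.250^1.5×1.700^0.5) / (0.0448×6.250^0.5) = 10.17/0.1120 = 90.8.
Since the desired path is higher order in A, keeping C_A high (PFR or concentrated feed) favours D.

90.8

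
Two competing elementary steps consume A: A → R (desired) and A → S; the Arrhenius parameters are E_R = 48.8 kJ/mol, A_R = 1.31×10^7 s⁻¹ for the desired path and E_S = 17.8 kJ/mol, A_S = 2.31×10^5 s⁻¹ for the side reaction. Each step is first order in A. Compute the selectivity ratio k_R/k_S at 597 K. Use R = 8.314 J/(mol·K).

0.110

Since both paths have the same order in A, the concentration cancels and S_{R/S} = k_R/k_S = (A_R/A_S)·exp[(E_S−E_R)/(RT)].
(E_S−E_R)/(RT) = (17.8−48.8)×10³/(8.314×597) = -31000/4963 = -6.246.
k_R/k_S = (1.31×10^7/2.31×10^5)·exp(-6.246) = 56.71 × 0.001939 = 0.110.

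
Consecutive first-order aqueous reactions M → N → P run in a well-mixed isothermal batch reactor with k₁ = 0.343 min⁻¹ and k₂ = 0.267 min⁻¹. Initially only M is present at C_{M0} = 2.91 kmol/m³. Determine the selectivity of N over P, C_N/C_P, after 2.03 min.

For first-order series with pure M initially, C_N(t) = k₁C_{M0}/(k₂−k₁)·(e^(−k₁t) − e^(−k₂t)).
e^(−k₁t) = e^(−0.343×2.03) = e^(−0.6963) = 0.4984; e^(−k₂t) = e^(−0.5420) = 0.5816.
C_N = 0.343×2.91/(0.267−0.343) × (0.4984−0.5816) = (-13.13)×(-0.08315) = 1.092 kmol/m³.
C_M = C_{M0}e^(−k₁t) = 1.450 kmol/m³, so C_P = C_{M0}−C_M−C_N = 0.3676 kmol/m³; C_N/C_P = 2.97.

2.97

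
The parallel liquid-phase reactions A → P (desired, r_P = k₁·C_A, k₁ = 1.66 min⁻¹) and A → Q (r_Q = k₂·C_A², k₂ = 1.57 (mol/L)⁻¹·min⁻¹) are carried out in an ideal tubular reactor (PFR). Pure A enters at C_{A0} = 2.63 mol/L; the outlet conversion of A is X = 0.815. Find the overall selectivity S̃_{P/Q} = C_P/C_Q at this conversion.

C_A = C_{A0}(1−X) = 0.4866 mol/L.
Along a PFR/batch, dC_P/dC_A = −r_P/(r_P+r_Q) = −k₁/(k₁+k₂·C_A).
Integrating from C_{A0} to C_A: C_P = (1.66/1.57)·ln[(1.66+1.57·2.63)/(1.66+1.57·0.487)] = 1.057·ln(5.789/2.424) = 0.9205 mol/L.
C_Q = (C_{A0}−C_A)−C_P = 1.223 mol/L; S̃_{P/Q} = 0.9205/1.223 = 0.753.

0.753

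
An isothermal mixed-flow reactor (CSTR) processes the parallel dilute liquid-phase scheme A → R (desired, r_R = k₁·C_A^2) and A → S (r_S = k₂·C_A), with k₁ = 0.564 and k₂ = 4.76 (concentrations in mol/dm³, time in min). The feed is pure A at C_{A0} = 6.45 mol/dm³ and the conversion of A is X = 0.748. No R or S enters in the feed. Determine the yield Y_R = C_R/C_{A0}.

Exit C_A = C_{A0}(1−X) = 6.45×0.252 = 1.625 mol/dm³.
A CSTR operates uniformly at the exit composition, giving r_R = 1.490 and r_S = 7.737 (each k·C_A^n at C_A = 1.625).
Fraction of consumed A going to R: r_R/(r_R+r_S) = 0.1615.
C_R = 0.1615·C_{A0}·X = 0.1615×6.45×0.748 = 0.779 mol/dm³; Y_R = C_R/C_{A0} = 0.121.

0.121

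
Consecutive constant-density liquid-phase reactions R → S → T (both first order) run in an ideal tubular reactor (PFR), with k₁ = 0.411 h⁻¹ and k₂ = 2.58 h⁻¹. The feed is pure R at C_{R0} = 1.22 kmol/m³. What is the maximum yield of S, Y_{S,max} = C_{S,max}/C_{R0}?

0.112

For a first-order series the maximum intermediate yield is C_{S,max}/C_{R0} = (k₁/k₂)^[k₂/(k₂−k₁)].
= (0.411/2.58)^(2.58/(2.58−0.411)) = (0.1593)^(1.189) = 0.1125.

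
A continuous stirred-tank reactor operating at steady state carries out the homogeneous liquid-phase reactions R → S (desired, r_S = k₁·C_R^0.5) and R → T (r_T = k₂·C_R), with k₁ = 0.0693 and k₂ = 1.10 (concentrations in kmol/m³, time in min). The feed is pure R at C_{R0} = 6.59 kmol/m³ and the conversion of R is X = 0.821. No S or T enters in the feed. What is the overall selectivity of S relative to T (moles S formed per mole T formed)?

Exit C_R = C_{R0}(1−X) = 6.59×0.179 = 1.180 kmol/m³.
In a CSTR the entire volume is at exit conditions, so r_S = 0.0693×1.180^0.5 = 0.07527 and r_T = 1.10×1.180 = 1.298.
Overall selectivity = C_S/C_T = r_Sτ/(r_Tτ) = r_S/r_T = 0.0580.

0.0580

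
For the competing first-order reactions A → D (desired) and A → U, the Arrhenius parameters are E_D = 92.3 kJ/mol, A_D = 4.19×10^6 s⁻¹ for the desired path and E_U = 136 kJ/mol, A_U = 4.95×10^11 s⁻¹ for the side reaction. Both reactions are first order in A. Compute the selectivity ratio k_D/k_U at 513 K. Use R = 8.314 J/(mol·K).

k_D/k_U = (A_D/A_U)·exp[−(E_D−E_U)/(RT)] = (A_D/A_U)·exp[(E_U−E_D)/(RT)].
(E_U−E_D)/(RT) = (136−92.3)×10³/(8.314×513) = 43700/4265 = 10.25.
k_D/k_U = (4.19×10^6/4.95×10^11)·exp(10.25) = 8.465×10^-6 × 28169 = 0.238.

0.238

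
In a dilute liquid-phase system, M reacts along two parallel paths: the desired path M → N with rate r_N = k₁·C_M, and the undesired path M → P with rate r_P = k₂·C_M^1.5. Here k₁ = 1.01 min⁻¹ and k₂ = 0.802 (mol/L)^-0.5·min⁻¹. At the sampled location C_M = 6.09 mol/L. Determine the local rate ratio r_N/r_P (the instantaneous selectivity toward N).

0.510

S_{N/P} = r_N/r_P = (k₁·C_M)/(k₂·C_M^1.5) = (k₁/k₂)·C_M^-0.5.
= (1.01×6.090) / (0.802×6.090^1.5) = 6.151/12.05 = 0.510.
The undesired path is higher order in M, so low C_M (CSTR or dilute feed) favours N.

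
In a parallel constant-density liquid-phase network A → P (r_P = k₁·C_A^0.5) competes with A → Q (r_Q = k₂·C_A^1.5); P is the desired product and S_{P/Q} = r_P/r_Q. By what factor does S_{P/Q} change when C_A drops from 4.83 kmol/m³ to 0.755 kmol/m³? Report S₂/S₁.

6.40

S_{P/Q} = (k₁/k₂)·C_A⁻¹, so S₂/S₁ = (C_{A,2}/C_{A,1})⁻¹.
= 4.83/0.755 = 6.40.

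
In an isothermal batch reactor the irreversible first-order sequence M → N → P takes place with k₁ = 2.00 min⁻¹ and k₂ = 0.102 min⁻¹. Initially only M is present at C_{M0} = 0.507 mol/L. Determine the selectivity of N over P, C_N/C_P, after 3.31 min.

Solving the coupled first-order balances gives C_N(t) = [k₁/(k₂−k₁)]·C_{M0}·(e^(−k₁t) − e^(−k₂t)).
e^(−k₁t) = e^(−2.00×3.31) = e^(−6.620) = 0.001333; e^(−k₂t) = e^(−0.3376) = 0.7135.
C_N = 2.00×0.507/(0.102−2.00) × (0.001333−0.7135) = (-0.5342)×(-0.7121) = 0.3805 mol/L.
C_M = C_{M0}e^(−k₁t) = 6.760×10^-4 mol/L, so C_P = C_{M0}−C_M−C_N = 0.1259 mol/L; C_N/C_P = 3.02.

3.02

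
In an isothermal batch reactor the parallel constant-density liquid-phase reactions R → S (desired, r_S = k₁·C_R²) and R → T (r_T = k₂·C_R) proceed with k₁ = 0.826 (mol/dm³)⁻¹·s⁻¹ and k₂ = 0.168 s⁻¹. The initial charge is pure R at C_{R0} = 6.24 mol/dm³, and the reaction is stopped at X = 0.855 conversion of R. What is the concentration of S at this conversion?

4.98 mol/dm³

C_R = C_{R0}(1−X) = 0.9048 mol/dm³.
Along a PFR/batch, dC_T/dC_R = −r_T/(r_S+r_T) = −k₂/(k₂+k₁·C_R).
Integrating from C_{R0} to C_R: C_T = (0.168/0.826)·ln[(0.168+0.826·6.24)/(0.168+0.826·0.905)] = 0.2034·ln(5.322/0.9154) = 0.3580 mol/dm³.
Then C_S = (C_{R0}−C_R) − C_T = 5.335 − 0.3580 = 4.977 mol/dm³.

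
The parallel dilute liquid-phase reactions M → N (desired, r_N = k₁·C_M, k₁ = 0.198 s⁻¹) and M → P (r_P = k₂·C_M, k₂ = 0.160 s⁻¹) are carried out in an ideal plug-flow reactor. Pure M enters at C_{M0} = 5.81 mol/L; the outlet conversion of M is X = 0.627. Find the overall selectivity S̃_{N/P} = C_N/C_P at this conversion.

1.24

C_M = C_{M0}(1−X) = 2.167 mol/L.
Both paths are first order in M, so the instantaneous fraction to N is constant: dC_N/d(−C_M) = k₁/(k₁+k₂) = 0.5531.
C_N = 0.5531·(C_{M0}−C_M) = 0.5531×3.643 = 2.01 mol/L.
C_P = (C_{M0}−C_M)−C_N = 1.628 mol/L; S̃_{N/P} = 2.015/1.628 = 1.24.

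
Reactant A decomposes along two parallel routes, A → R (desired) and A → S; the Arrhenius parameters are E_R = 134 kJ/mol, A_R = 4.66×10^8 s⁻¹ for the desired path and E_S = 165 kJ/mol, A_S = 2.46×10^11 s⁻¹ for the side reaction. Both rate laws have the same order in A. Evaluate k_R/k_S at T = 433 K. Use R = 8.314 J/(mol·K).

k_R/k_S = (A_R/A_S)·exp[−(E_R−E_S)/(RT)] = (A_R/A_S)·exp[(E_S−E_R)/(RT)].
(E_S−E_R)/(RT) = (165−134)×10³/(8.314×433) = 31000/3600 = 8.611.
k_R/k_S = (4.66×10^8/2.46×10^11)·exp(8.611) = 0.001894 × 5493 = 10.4.
Since E_R < E_S, lowering the temperature improves selectivity toward R.

10.4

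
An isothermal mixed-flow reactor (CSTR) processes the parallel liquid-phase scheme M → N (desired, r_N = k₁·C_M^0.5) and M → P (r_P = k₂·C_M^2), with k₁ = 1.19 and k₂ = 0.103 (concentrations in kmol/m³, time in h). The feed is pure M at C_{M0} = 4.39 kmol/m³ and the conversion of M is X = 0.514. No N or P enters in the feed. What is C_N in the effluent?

Exit C_M = C_{M0}(1−X) = 4.39×0.486 = 2.134 kmol/m³.
A CSTR operates uniformly at the exit composition, giving r_N = 1.738 and r_P = 0.4689 (each k·C_M^n at C_M = 2.134).
Fraction of consumed M going to N: r_N/(r_N+r_P) = 0.7876.
C_N = 0.7876·C_{M0}·X = 0.7876×4.39×0.514 = 1.78 kmol/m³.

1.78 kmol/m³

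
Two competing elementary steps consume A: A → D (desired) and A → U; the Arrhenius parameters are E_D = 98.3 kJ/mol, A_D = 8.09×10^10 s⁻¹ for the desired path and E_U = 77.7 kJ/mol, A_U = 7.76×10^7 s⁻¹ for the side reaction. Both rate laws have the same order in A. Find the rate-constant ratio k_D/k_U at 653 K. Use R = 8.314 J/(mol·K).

23.5

With equal orders, S_{D/U} = k_D/k_U = (A_D/A_U)·exp[(E_U−E_D)/(RT)].
(E_U−E_D)/(RT) = (77.7−98.3)×10³/(8.314×653) = -20600/5429 = -3.794.
k_D/k_U = (8.09×10^10/7.76×10^7)·exp(-3.794) = 1043 × 0.02250 = 23.5.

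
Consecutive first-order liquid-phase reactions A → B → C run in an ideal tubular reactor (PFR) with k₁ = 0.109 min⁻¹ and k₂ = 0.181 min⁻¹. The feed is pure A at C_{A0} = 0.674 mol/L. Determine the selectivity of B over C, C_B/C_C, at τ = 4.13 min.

The intermediate concentration in a first-order A→B→C sequence is C_B = k₁C_{A0}(e^(−k₁τ) − e^(−k₂τ))/(k₂−k₁).
e^(−k₁τ) = e^(−0.109×4.13) = e^(−0.4502) = 0.6375; e^(−k₂τ) = e^(−0.7475) = 0.4735.
C_B = 0.109×0.674/(0.181−0.109) × (0.6375−0.4735) = 1.020×0.1640 = 0.1673 mol/L.
C_A = C_{A0}e^(−k₁τ) = 0.4297 mol/L, so C_C = C_{A0}−C_A−C_B = 0.07699 mol/L; C_B/C_C = 2.17.

2.17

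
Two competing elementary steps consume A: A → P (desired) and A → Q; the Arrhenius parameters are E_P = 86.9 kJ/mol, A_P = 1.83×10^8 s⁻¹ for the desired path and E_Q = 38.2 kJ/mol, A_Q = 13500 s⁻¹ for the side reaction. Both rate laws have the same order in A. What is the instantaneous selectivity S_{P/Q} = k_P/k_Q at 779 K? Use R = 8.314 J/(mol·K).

k_P/k_Q = (A_P/A_Q)·exp[−(E_P−E_Q)/(RT)] = (A_P/A_Q)·exp[(E_Q−E_P)/(RT)].
(E_Q−E_P)/(RT) = (38.2−86.9)×10³/(8.314×779) = -48700/6477 = -7.519.
k_P/k_Q = (1.83×10^8/13500)·exp(-7.519) = 13556 × 5.425×10^-4 = 7.35.

7.35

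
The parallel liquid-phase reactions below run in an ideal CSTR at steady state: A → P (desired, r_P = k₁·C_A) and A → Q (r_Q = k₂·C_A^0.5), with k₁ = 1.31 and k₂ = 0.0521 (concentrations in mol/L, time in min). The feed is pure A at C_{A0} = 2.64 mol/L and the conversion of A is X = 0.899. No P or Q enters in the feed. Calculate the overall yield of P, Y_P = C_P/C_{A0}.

Exit C_A = C_{A0}(1−X) = 2.64×0.101 = 0.2666 mol/L.
A CSTR operates uniformly at the exit composition, giving r_P = 0.3493 and r_Q = 0.02690 (each k·C_A^n at C_A = 0.2666).
Fraction of consumed A going to P: r_P/(r_P+r_Q) = 0.9285.
C_P = 0.9285·C_{A0}·X = 0.9285×2.64×0.899 = 2.20 mol/L; Y_P = C_P/C_{A0} = 0.835.

0.835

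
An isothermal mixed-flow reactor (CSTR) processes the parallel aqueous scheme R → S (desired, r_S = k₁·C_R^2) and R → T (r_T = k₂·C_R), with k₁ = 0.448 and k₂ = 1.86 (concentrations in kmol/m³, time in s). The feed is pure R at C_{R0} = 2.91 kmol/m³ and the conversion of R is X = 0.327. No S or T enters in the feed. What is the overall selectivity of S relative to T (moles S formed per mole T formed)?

0.472

Exit C_R = C_{R0}(1−X) = 2.91×0.673 = 1.958 kmol/m³.
A CSTR operates uniformly at the exit composition, giving r_S = 1.718 and r_T = 3.643 (each k·C_R^n at C_R = 1.958).
Overall selectivity = C_S/C_T = r_Sτ/(r_Tτ) = r_S/r_T = 0.472.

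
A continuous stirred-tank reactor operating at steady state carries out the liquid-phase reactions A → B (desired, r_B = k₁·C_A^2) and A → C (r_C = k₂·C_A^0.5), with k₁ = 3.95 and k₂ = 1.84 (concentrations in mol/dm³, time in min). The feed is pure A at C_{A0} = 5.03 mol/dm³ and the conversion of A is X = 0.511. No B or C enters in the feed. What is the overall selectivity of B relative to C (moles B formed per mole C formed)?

8.28

Exit C_A = C_{A0}(1−X) = 5.03×0.489 = 2.460 mol/dm³.
In a CSTR the entire volume is at exit conditions, so r_B = 3.95×2.460^2 = 23.90 and r_C = 1.84×2.460^0.5 = 2.886.
Overall selectivity = C_B/C_C = r_Bτ/(r_Cτ) = r_B/r_C = 8.28.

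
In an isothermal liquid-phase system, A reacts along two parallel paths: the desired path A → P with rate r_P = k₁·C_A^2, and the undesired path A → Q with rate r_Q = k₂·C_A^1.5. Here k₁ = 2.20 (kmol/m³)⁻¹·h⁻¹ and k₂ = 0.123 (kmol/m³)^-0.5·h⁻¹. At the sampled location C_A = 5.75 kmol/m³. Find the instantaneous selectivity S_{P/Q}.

S_{P/Q} = r_P/r_Q = (k₁·C_A^2)/(k₂·C_A^1.5) = (k₁/k₂)·C_A^0.5.
= (2.20×5.750^2) / (0.123×5.750^1.5) = 72.74/1.696 = 42.9.

42.9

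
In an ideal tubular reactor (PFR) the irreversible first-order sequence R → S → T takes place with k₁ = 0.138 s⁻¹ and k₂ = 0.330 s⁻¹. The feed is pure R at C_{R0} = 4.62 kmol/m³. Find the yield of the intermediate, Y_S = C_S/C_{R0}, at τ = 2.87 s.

0.205

The intermediate concentration in a first-order A→B→C sequence is C_S = k₁C_{R0}(e^(−k₁τ) − e^(−k₂τ))/(k₂−k₁).
e^(−k₁τ) = e^(−0.138×2.87) = e^(−0.3961) = 0.6730; e^(−k₂τ) = e^(−0.9471) = 0.3879.
C_S = 0.138×4.62/(0.330−0.138) × (0.6730−0.3879) = 3.321×0.2851 = 0.9467 kmol/m³.
Y_S = C_S/C_{R0} = 0.9467/4.62 = 0.205.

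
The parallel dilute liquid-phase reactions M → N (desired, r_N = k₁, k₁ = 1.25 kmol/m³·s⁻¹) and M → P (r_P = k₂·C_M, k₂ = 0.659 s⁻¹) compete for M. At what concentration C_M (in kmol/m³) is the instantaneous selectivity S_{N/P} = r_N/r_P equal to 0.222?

8.54 kmol/m³

S_{N/P} = (k₁/k₂)·C_M⁻¹ ⇒ C_M = (S·k₂/k₁)^(-1).
= (0.222×0.659/1.25)^(-1) = (0.1170)^(-1) = 8.54 kmol/m³.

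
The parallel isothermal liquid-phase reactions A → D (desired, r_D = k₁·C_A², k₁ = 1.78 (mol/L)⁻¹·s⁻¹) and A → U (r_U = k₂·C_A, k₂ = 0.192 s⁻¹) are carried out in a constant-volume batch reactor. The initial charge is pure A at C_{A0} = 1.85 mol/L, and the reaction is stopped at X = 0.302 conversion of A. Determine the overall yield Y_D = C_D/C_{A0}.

0.282

C_A = C_{A0}(1−X) = 1.291 mol/L.
Along a PFR/batch, dC_U/dC_A = −r_U/(r_D+r_U) = −k₂/(k₂+k₁·C_A).
Integrating from C_{A0} to C_A: C_U = (0.192/1.78)·ln[(0.192+1.78·1.85)/(0.192+1.78·1.29)] = 0.1079·ln(3.485/2.491) = 0.03624 mol/L.
Then C_D = (C_{A0}−C_A) − C_U = 0.5587 − 0.03624 = 0.5225 mol/L.
Y_D = C_D/C_{A0} = 0.5225/1.85 = 0.282.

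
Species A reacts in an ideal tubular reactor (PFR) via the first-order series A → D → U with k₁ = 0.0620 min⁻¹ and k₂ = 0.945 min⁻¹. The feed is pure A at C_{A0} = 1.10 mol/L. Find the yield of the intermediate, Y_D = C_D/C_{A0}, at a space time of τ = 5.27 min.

Solving the coupled first-order balances gives C_D(τ) = [k₁/(k₂−k₁)]·C_{A0}·(e^(−k₁τ) − e^(−k₂τ)).
e^(−k₁τ) = e^(−0.0620×5.27) = e^(−0.3267) = 0.7213; e^(−k₂τ) = e^(−4.980) = 0.006873.
C_D = 0.0620×1.10/(0.945−0.0620) × (0.7213−0.006873) = 0.07724×0.7144 = 0.05518 mol/L.
Y_D = C_D/C_{A0} = 0.05518/1.10 = 0.0502.

0.0502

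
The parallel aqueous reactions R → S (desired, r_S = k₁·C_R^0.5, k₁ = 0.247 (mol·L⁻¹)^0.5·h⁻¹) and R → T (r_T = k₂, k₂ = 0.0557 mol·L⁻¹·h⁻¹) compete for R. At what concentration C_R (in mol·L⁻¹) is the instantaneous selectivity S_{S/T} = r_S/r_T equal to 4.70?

1.12 mol·L⁻¹

S_{S/T} = (k₁/k₂)·C_R^0.5 ⇒ C_R = (S·k₂/k₁)^(2).
= (4.70×0.0557/0.247)^(2) = (1.060)^(2) = 1.12 mol·L⁻¹.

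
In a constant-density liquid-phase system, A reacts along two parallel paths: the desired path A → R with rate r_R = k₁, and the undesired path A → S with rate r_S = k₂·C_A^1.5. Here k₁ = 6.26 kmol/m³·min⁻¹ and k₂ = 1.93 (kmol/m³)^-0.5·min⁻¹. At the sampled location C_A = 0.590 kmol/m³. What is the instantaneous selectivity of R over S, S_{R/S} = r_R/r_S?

S_{R/S} = r_R/r_S = (k₁)/(k₂·C_A^1.5) = (k₁/k₂)·C_A^-1.5.
= (6.26) / (1.93×0.5900^1.5) = 6.260/0.8747 = 7.16.

7.16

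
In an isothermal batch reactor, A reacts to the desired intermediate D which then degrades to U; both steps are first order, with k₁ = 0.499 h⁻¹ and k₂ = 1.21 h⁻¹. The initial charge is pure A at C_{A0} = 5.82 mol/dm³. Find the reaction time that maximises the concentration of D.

Setting dC_D/dt = 0 gives t_opt = ln(k₂/k₁)/(k₂−k₁).
= ln(1.21/0.499)/(1.21−0.499) = ln(2.425)/0.7110 = 0.8858/0.7110 = 1.25 h.

1.25 h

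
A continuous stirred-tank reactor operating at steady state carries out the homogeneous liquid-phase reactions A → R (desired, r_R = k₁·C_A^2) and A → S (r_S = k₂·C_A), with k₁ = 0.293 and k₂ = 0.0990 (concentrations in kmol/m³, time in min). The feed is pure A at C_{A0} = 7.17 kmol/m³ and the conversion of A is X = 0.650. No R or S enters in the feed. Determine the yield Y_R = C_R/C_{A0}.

Exit C_A = C_{A0}(1−X) = 7.17×0.350 = 2.509 kmol/m³.
In a CSTR the entire volume is at exit conditions, so r_R = 0.293×2.509^2 = 1.845 and r_S = 0.0990×2.509 = 0.2484.
Fraction of consumed A going to R: r_R/(r_R+r_S) = 0.8813.
C_R = 0.8813·C_{A0}·X = 0.8813×7.17×0.650 = 4.11 kmol/m³; Y_R = C_R/C_{A0} = 0.573.

0.573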